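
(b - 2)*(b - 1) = b^2 - 3*b + 2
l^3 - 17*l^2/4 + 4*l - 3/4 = (l - 3)*(l - 1)*(l - 1/4)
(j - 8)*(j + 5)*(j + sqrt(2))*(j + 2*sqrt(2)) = j^4 - 3*j^3 + 3*sqrt(2)*j^3 - 36*j^2 - 9*sqrt(2)*j^2 - 120*sqrt(2)*j - 12*j - 160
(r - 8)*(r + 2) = r^2 - 6*r - 16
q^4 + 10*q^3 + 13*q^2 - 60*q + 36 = (q - 1)^2*(q + 6)^2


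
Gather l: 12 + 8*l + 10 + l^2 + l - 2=l^2 + 9*l + 20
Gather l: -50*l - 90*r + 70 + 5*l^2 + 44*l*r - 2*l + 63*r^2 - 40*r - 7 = 5*l^2 + l*(44*r - 52) + 63*r^2 - 130*r + 63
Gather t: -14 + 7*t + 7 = 7*t - 7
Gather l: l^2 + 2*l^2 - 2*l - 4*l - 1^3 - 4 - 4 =3*l^2 - 6*l - 9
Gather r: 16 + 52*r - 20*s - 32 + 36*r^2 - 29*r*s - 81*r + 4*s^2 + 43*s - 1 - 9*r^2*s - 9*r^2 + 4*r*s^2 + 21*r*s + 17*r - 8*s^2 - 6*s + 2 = r^2*(27 - 9*s) + r*(4*s^2 - 8*s - 12) - 4*s^2 + 17*s - 15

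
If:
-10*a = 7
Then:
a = -7/10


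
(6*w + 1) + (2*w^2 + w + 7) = 2*w^2 + 7*w + 8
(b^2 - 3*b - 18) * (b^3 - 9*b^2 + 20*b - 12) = b^5 - 12*b^4 + 29*b^3 + 90*b^2 - 324*b + 216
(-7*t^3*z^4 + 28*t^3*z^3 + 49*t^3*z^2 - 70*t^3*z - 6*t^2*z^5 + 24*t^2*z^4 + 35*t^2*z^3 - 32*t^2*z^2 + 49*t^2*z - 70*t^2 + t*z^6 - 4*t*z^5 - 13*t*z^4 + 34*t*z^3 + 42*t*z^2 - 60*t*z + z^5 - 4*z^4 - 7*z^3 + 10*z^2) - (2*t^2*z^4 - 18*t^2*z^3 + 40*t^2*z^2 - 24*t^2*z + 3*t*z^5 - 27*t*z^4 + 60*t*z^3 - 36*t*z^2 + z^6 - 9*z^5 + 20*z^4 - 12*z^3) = -7*t^3*z^4 + 28*t^3*z^3 + 49*t^3*z^2 - 70*t^3*z - 6*t^2*z^5 + 22*t^2*z^4 + 53*t^2*z^3 - 72*t^2*z^2 + 73*t^2*z - 70*t^2 + t*z^6 - 7*t*z^5 + 14*t*z^4 - 26*t*z^3 + 78*t*z^2 - 60*t*z - z^6 + 10*z^5 - 24*z^4 + 5*z^3 + 10*z^2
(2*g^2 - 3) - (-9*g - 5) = 2*g^2 + 9*g + 2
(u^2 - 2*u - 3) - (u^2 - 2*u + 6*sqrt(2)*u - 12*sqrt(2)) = -6*sqrt(2)*u - 3 + 12*sqrt(2)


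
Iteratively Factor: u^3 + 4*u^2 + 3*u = (u)*(u^2 + 4*u + 3) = u*(u + 1)*(u + 3)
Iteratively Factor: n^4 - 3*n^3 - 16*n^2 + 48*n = (n + 4)*(n^3 - 7*n^2 + 12*n) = n*(n + 4)*(n^2 - 7*n + 12) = n*(n - 4)*(n + 4)*(n - 3)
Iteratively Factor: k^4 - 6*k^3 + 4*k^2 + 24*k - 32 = (k + 2)*(k^3 - 8*k^2 + 20*k - 16) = (k - 4)*(k + 2)*(k^2 - 4*k + 4) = (k - 4)*(k - 2)*(k + 2)*(k - 2)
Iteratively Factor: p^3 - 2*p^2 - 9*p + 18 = (p - 2)*(p^2 - 9) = (p - 2)*(p + 3)*(p - 3)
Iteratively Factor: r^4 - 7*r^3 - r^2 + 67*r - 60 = (r + 3)*(r^3 - 10*r^2 + 29*r - 20) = (r - 1)*(r + 3)*(r^2 - 9*r + 20) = (r - 5)*(r - 1)*(r + 3)*(r - 4)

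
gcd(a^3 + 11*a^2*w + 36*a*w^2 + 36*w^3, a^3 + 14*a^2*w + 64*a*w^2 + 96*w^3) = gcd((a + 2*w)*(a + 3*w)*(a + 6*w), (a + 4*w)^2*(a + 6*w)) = a + 6*w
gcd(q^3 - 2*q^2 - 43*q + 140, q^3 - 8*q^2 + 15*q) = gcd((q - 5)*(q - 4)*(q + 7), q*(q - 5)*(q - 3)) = q - 5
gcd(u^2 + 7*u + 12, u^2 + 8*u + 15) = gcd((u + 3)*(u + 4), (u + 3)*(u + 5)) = u + 3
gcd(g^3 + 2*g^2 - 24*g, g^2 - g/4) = g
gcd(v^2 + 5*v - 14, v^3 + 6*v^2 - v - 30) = v - 2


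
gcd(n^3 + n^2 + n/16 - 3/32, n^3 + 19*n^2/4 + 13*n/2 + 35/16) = n + 1/2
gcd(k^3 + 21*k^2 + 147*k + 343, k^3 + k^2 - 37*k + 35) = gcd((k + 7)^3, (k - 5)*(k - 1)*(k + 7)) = k + 7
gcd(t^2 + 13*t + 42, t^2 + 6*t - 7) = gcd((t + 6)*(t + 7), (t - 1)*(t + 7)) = t + 7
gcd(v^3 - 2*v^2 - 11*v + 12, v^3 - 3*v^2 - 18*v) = v + 3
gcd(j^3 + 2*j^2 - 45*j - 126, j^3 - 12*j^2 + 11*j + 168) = j^2 - 4*j - 21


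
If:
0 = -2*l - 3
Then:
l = -3/2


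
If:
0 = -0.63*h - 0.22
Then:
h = -0.35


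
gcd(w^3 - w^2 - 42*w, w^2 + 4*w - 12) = w + 6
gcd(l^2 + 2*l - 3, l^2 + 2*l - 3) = l^2 + 2*l - 3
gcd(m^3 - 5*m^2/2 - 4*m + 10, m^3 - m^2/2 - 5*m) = m^2 - m/2 - 5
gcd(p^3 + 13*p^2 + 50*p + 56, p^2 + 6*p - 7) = p + 7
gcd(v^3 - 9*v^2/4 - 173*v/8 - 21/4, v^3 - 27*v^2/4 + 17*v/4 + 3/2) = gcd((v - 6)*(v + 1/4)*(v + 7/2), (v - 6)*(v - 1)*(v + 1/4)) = v^2 - 23*v/4 - 3/2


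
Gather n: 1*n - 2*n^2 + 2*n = -2*n^2 + 3*n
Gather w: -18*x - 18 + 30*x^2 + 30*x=30*x^2 + 12*x - 18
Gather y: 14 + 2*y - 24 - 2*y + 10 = 0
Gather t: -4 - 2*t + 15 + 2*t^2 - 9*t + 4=2*t^2 - 11*t + 15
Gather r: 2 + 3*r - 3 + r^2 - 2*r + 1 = r^2 + r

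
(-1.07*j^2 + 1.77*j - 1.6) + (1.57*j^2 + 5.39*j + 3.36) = 0.5*j^2 + 7.16*j + 1.76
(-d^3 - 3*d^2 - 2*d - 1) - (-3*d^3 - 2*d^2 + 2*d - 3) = 2*d^3 - d^2 - 4*d + 2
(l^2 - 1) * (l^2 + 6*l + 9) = l^4 + 6*l^3 + 8*l^2 - 6*l - 9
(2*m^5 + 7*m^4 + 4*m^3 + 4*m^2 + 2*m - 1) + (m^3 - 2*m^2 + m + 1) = 2*m^5 + 7*m^4 + 5*m^3 + 2*m^2 + 3*m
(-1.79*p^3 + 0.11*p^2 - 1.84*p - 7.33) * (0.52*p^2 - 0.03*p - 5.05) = -0.9308*p^5 + 0.1109*p^4 + 8.0794*p^3 - 4.3119*p^2 + 9.5119*p + 37.0165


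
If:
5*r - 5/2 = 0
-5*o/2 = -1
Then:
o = 2/5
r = 1/2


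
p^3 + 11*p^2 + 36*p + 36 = (p + 2)*(p + 3)*(p + 6)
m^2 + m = m*(m + 1)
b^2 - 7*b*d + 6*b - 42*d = (b + 6)*(b - 7*d)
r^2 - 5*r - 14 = (r - 7)*(r + 2)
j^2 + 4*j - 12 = (j - 2)*(j + 6)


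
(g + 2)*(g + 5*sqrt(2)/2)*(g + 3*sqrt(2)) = g^3 + 2*g^2 + 11*sqrt(2)*g^2/2 + 15*g + 11*sqrt(2)*g + 30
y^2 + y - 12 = (y - 3)*(y + 4)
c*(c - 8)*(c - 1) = c^3 - 9*c^2 + 8*c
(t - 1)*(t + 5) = t^2 + 4*t - 5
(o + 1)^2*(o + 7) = o^3 + 9*o^2 + 15*o + 7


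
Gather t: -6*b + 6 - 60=-6*b - 54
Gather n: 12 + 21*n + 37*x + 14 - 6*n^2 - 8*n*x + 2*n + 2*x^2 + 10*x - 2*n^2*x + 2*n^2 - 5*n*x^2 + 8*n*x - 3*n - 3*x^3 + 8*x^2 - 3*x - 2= n^2*(-2*x - 4) + n*(20 - 5*x^2) - 3*x^3 + 10*x^2 + 44*x + 24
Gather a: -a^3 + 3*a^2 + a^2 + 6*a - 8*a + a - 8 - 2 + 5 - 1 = -a^3 + 4*a^2 - a - 6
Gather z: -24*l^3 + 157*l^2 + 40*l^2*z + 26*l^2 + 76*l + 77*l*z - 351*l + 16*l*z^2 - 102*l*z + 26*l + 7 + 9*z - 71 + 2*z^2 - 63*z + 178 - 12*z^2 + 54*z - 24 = -24*l^3 + 183*l^2 - 249*l + z^2*(16*l - 10) + z*(40*l^2 - 25*l) + 90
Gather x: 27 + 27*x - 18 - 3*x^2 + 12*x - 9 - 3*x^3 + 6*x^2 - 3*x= -3*x^3 + 3*x^2 + 36*x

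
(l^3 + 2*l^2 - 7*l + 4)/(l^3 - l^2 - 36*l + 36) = (l^2 + 3*l - 4)/(l^2 - 36)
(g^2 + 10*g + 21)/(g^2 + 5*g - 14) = (g + 3)/(g - 2)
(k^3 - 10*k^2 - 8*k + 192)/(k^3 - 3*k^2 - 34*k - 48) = (k^2 - 2*k - 24)/(k^2 + 5*k + 6)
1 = 1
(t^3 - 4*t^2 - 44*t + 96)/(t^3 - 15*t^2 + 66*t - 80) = (t + 6)/(t - 5)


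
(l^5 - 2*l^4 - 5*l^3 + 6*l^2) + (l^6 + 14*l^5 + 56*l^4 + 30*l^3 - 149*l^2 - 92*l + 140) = l^6 + 15*l^5 + 54*l^4 + 25*l^3 - 143*l^2 - 92*l + 140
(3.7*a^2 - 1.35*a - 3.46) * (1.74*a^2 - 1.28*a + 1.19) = 6.438*a^4 - 7.085*a^3 + 0.1106*a^2 + 2.8223*a - 4.1174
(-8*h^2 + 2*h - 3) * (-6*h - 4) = 48*h^3 + 20*h^2 + 10*h + 12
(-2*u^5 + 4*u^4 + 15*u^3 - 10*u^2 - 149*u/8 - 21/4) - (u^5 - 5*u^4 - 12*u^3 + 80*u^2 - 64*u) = -3*u^5 + 9*u^4 + 27*u^3 - 90*u^2 + 363*u/8 - 21/4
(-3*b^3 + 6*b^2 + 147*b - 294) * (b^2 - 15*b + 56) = -3*b^5 + 51*b^4 - 111*b^3 - 2163*b^2 + 12642*b - 16464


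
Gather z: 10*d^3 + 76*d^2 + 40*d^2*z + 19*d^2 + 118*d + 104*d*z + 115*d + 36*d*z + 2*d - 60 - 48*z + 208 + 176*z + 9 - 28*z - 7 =10*d^3 + 95*d^2 + 235*d + z*(40*d^2 + 140*d + 100) + 150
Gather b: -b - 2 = -b - 2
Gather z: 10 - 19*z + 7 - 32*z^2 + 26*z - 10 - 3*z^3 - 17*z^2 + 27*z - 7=-3*z^3 - 49*z^2 + 34*z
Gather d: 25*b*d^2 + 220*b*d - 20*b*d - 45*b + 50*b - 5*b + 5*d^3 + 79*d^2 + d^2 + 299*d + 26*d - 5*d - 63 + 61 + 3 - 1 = 5*d^3 + d^2*(25*b + 80) + d*(200*b + 320)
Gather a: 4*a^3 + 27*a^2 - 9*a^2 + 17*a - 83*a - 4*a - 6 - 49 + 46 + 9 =4*a^3 + 18*a^2 - 70*a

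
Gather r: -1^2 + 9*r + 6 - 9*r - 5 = 0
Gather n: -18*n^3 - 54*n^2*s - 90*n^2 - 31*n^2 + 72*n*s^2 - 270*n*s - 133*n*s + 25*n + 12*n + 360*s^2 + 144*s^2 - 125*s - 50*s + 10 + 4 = -18*n^3 + n^2*(-54*s - 121) + n*(72*s^2 - 403*s + 37) + 504*s^2 - 175*s + 14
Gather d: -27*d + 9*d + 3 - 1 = 2 - 18*d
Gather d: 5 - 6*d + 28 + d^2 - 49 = d^2 - 6*d - 16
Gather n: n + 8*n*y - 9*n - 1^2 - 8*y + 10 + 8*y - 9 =n*(8*y - 8)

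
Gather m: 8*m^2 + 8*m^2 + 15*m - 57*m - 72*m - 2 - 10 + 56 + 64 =16*m^2 - 114*m + 108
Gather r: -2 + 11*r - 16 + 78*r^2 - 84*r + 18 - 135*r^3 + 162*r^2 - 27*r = -135*r^3 + 240*r^2 - 100*r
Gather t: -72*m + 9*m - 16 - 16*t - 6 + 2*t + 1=-63*m - 14*t - 21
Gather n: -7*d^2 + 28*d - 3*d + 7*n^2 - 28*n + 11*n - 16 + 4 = -7*d^2 + 25*d + 7*n^2 - 17*n - 12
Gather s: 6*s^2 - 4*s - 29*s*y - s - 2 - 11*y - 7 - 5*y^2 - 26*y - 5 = 6*s^2 + s*(-29*y - 5) - 5*y^2 - 37*y - 14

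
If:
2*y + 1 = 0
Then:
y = -1/2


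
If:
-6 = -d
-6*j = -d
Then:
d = 6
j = 1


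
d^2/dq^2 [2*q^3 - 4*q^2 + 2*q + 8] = 12*q - 8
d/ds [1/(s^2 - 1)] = -2*s/(s^2 - 1)^2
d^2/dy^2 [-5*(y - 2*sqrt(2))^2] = -10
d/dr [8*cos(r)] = -8*sin(r)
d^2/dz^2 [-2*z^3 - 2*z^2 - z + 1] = -12*z - 4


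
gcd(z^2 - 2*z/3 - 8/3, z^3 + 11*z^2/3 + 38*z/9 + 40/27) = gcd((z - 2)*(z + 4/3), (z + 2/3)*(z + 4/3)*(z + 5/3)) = z + 4/3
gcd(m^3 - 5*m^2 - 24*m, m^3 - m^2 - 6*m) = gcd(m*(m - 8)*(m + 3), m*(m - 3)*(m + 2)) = m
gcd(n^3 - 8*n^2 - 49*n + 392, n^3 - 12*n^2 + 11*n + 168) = n^2 - 15*n + 56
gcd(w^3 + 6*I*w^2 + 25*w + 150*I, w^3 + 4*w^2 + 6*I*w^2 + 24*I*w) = w + 6*I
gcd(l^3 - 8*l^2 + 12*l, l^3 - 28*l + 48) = l - 2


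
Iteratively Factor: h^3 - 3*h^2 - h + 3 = (h - 3)*(h^2 - 1) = (h - 3)*(h + 1)*(h - 1)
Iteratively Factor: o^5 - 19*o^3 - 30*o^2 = (o - 5)*(o^4 + 5*o^3 + 6*o^2) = (o - 5)*(o + 2)*(o^3 + 3*o^2) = (o - 5)*(o + 2)*(o + 3)*(o^2) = o*(o - 5)*(o + 2)*(o + 3)*(o)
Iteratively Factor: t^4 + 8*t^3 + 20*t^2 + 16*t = (t + 4)*(t^3 + 4*t^2 + 4*t) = (t + 2)*(t + 4)*(t^2 + 2*t) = t*(t + 2)*(t + 4)*(t + 2)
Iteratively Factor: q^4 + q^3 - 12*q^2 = (q)*(q^3 + q^2 - 12*q) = q^2*(q^2 + q - 12) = q^2*(q - 3)*(q + 4)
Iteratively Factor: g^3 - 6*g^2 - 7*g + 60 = (g - 4)*(g^2 - 2*g - 15) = (g - 4)*(g + 3)*(g - 5)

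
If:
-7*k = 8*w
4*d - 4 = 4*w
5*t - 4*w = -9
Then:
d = w + 1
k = -8*w/7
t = 4*w/5 - 9/5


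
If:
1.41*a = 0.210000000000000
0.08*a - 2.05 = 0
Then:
No Solution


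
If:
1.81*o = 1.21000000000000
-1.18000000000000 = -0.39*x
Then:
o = 0.67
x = 3.03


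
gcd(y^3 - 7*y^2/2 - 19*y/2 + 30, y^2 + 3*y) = y + 3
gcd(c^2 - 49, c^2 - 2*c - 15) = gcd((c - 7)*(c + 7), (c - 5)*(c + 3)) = 1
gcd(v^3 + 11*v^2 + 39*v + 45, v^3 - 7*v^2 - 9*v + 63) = v + 3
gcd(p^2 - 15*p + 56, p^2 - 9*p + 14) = p - 7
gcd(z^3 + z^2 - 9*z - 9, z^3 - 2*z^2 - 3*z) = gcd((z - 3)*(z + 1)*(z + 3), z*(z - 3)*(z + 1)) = z^2 - 2*z - 3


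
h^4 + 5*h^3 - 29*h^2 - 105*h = h*(h - 5)*(h + 3)*(h + 7)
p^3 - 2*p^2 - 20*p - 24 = (p - 6)*(p + 2)^2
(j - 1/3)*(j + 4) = j^2 + 11*j/3 - 4/3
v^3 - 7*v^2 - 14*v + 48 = (v - 8)*(v - 2)*(v + 3)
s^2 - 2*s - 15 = (s - 5)*(s + 3)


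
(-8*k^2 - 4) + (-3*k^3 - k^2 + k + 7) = -3*k^3 - 9*k^2 + k + 3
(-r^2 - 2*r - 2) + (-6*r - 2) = -r^2 - 8*r - 4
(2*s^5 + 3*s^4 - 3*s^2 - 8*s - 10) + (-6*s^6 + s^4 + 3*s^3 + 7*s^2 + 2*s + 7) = -6*s^6 + 2*s^5 + 4*s^4 + 3*s^3 + 4*s^2 - 6*s - 3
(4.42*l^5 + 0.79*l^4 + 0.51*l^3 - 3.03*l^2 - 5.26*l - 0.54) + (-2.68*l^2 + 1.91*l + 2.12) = 4.42*l^5 + 0.79*l^4 + 0.51*l^3 - 5.71*l^2 - 3.35*l + 1.58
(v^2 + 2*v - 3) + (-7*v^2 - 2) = -6*v^2 + 2*v - 5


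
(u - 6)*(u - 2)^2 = u^3 - 10*u^2 + 28*u - 24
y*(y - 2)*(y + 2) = y^3 - 4*y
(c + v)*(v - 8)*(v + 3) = c*v^2 - 5*c*v - 24*c + v^3 - 5*v^2 - 24*v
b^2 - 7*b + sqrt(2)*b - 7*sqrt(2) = (b - 7)*(b + sqrt(2))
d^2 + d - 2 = (d - 1)*(d + 2)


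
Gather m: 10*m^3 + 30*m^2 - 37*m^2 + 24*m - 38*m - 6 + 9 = 10*m^3 - 7*m^2 - 14*m + 3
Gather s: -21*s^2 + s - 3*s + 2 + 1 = -21*s^2 - 2*s + 3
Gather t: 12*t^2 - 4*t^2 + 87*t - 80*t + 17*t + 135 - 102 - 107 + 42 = 8*t^2 + 24*t - 32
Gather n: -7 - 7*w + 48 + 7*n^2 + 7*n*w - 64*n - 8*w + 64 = 7*n^2 + n*(7*w - 64) - 15*w + 105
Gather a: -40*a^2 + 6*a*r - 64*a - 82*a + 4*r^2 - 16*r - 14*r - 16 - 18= -40*a^2 + a*(6*r - 146) + 4*r^2 - 30*r - 34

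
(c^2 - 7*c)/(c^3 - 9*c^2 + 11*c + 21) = c/(c^2 - 2*c - 3)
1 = 1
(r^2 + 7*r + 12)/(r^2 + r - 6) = (r + 4)/(r - 2)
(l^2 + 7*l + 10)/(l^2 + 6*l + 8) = (l + 5)/(l + 4)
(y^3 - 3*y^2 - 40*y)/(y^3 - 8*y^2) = (y + 5)/y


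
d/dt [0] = 0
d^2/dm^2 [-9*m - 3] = 0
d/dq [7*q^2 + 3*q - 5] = 14*q + 3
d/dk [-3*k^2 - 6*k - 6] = -6*k - 6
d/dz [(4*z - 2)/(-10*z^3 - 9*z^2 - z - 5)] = 2*(40*z^3 - 12*z^2 - 18*z - 11)/(100*z^6 + 180*z^5 + 101*z^4 + 118*z^3 + 91*z^2 + 10*z + 25)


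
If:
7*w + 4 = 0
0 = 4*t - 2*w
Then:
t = -2/7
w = -4/7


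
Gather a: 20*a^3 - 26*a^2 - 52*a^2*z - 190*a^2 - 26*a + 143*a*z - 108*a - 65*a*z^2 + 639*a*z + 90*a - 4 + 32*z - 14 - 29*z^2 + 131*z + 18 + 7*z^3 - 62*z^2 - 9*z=20*a^3 + a^2*(-52*z - 216) + a*(-65*z^2 + 782*z - 44) + 7*z^3 - 91*z^2 + 154*z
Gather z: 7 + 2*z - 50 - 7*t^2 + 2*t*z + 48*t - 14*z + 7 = -7*t^2 + 48*t + z*(2*t - 12) - 36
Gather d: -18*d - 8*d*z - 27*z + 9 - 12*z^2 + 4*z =d*(-8*z - 18) - 12*z^2 - 23*z + 9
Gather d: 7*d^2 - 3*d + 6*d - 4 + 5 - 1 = 7*d^2 + 3*d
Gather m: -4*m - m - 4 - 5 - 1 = -5*m - 10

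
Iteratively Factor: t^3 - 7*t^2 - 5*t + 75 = (t - 5)*(t^2 - 2*t - 15) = (t - 5)*(t + 3)*(t - 5)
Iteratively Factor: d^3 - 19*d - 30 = (d + 2)*(d^2 - 2*d - 15) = (d + 2)*(d + 3)*(d - 5)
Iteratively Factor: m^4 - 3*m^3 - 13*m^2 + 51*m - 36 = (m + 4)*(m^3 - 7*m^2 + 15*m - 9) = (m - 3)*(m + 4)*(m^2 - 4*m + 3) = (m - 3)^2*(m + 4)*(m - 1)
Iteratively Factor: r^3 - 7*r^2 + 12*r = (r)*(r^2 - 7*r + 12) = r*(r - 4)*(r - 3)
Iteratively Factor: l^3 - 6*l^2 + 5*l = (l)*(l^2 - 6*l + 5) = l*(l - 1)*(l - 5)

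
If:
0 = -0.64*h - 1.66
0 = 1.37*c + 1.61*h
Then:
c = 3.05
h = -2.59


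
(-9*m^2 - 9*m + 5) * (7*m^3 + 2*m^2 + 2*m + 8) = -63*m^5 - 81*m^4 - m^3 - 80*m^2 - 62*m + 40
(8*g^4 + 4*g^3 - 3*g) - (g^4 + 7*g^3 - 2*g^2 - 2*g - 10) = 7*g^4 - 3*g^3 + 2*g^2 - g + 10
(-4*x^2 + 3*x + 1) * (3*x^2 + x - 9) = -12*x^4 + 5*x^3 + 42*x^2 - 26*x - 9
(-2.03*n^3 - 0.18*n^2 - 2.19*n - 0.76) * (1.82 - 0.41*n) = 0.8323*n^4 - 3.6208*n^3 + 0.5703*n^2 - 3.6742*n - 1.3832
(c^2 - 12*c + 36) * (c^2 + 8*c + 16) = c^4 - 4*c^3 - 44*c^2 + 96*c + 576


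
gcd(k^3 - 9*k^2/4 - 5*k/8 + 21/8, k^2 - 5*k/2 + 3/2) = k - 3/2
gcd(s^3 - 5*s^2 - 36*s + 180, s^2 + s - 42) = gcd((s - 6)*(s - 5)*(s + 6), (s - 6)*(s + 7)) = s - 6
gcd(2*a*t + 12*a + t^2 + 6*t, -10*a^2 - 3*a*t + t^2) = 2*a + t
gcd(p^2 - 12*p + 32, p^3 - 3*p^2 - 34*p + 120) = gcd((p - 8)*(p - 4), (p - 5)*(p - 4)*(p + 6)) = p - 4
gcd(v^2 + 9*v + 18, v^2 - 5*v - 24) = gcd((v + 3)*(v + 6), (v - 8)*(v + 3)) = v + 3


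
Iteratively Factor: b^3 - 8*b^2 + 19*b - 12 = (b - 4)*(b^2 - 4*b + 3) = (b - 4)*(b - 3)*(b - 1)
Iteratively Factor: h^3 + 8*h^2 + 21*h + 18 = (h + 2)*(h^2 + 6*h + 9) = (h + 2)*(h + 3)*(h + 3)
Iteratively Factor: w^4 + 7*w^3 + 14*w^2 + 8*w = (w + 1)*(w^3 + 6*w^2 + 8*w) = (w + 1)*(w + 2)*(w^2 + 4*w) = w*(w + 1)*(w + 2)*(w + 4)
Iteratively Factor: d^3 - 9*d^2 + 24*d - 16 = (d - 1)*(d^2 - 8*d + 16) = (d - 4)*(d - 1)*(d - 4)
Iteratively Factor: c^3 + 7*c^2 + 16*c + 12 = (c + 3)*(c^2 + 4*c + 4) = (c + 2)*(c + 3)*(c + 2)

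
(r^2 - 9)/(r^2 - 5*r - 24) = (r - 3)/(r - 8)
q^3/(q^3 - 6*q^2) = q/(q - 6)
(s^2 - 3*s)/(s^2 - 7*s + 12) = s/(s - 4)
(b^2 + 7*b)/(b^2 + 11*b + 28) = b/(b + 4)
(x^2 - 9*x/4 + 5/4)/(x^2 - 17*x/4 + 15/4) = (x - 1)/(x - 3)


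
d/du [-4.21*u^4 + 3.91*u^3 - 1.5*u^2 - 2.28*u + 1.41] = -16.84*u^3 + 11.73*u^2 - 3.0*u - 2.28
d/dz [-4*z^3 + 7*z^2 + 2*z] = -12*z^2 + 14*z + 2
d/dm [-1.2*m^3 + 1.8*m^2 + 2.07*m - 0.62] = -3.6*m^2 + 3.6*m + 2.07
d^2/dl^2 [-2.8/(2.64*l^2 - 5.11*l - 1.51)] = (-39.02976*l^2 + 75.54624*l + 2.8*(5.28*l - 5.11)*(10.56*l - 10.22) + 22.32384)/(-2.64*l^2 + 5.11*l + 1.51)^3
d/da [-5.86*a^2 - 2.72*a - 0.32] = -11.72*a - 2.72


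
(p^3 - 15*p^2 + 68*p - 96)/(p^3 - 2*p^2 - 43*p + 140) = (p^2 - 11*p + 24)/(p^2 + 2*p - 35)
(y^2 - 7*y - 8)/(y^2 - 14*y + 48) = (y + 1)/(y - 6)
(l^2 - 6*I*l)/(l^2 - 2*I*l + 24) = l/(l + 4*I)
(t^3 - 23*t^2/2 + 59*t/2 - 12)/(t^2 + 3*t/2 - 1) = (t^2 - 11*t + 24)/(t + 2)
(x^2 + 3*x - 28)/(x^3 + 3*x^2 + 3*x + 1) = (x^2 + 3*x - 28)/(x^3 + 3*x^2 + 3*x + 1)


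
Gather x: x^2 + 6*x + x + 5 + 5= x^2 + 7*x + 10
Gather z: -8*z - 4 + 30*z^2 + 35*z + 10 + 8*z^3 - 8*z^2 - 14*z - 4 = 8*z^3 + 22*z^2 + 13*z + 2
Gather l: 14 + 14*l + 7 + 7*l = 21*l + 21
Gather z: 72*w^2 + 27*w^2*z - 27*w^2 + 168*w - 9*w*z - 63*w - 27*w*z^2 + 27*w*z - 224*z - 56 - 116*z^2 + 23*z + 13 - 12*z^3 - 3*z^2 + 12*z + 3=45*w^2 + 105*w - 12*z^3 + z^2*(-27*w - 119) + z*(27*w^2 + 18*w - 189) - 40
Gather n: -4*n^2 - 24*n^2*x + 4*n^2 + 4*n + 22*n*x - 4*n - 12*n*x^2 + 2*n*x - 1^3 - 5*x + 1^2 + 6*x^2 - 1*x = -24*n^2*x + n*(-12*x^2 + 24*x) + 6*x^2 - 6*x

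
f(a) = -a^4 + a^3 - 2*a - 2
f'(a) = -4*a^3 + 3*a^2 - 2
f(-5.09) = -794.92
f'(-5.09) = 603.21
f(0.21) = -2.41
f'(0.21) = -1.90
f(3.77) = -157.96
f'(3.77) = -173.69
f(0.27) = -2.53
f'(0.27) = -1.86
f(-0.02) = -1.96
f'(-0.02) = -2.00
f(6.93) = -1989.44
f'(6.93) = -1189.18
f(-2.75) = -74.49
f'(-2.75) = 103.88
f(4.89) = -466.64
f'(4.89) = -397.98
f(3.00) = -62.00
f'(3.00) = -83.00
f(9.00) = -5852.00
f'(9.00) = -2675.00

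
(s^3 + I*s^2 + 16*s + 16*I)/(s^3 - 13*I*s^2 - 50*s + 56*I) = (s^2 + 5*I*s - 4)/(s^2 - 9*I*s - 14)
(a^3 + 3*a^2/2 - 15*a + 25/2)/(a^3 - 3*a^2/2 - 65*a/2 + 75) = (a^2 + 4*a - 5)/(a^2 + a - 30)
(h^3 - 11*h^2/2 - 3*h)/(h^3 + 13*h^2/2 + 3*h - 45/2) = h*(2*h^2 - 11*h - 6)/(2*h^3 + 13*h^2 + 6*h - 45)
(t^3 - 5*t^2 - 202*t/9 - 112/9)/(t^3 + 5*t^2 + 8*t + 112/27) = 3*(3*t^2 - 22*t - 16)/(9*t^2 + 24*t + 16)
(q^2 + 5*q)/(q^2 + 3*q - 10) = q/(q - 2)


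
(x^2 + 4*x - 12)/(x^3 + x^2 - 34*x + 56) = (x + 6)/(x^2 + 3*x - 28)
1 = 1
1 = 1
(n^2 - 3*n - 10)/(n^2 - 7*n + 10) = (n + 2)/(n - 2)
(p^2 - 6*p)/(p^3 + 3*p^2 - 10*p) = (p - 6)/(p^2 + 3*p - 10)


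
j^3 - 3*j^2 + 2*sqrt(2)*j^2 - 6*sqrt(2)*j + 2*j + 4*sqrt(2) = (j - 2)*(j - 1)*(j + 2*sqrt(2))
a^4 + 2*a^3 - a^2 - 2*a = a*(a - 1)*(a + 1)*(a + 2)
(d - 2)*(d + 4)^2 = d^3 + 6*d^2 - 32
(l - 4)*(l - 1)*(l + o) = l^3 + l^2*o - 5*l^2 - 5*l*o + 4*l + 4*o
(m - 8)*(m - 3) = m^2 - 11*m + 24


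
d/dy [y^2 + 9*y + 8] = 2*y + 9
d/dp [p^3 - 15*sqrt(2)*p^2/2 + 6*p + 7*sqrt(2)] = 3*p^2 - 15*sqrt(2)*p + 6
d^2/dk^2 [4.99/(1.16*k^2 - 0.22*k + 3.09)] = (-13.429088*k^2 + 2.546896*k + 4.99*(2.32*k - 0.22)*(4.64*k - 0.44) - 35.772312)/(1.16*k^2 - 0.22*k + 3.09)^3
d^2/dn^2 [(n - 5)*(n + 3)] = 2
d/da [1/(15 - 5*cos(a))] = -sin(a)/(5*(cos(a) - 3)^2)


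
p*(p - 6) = p^2 - 6*p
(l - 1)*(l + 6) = l^2 + 5*l - 6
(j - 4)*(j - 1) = j^2 - 5*j + 4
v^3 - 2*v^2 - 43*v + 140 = (v - 5)*(v - 4)*(v + 7)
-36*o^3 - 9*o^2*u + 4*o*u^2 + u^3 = (-3*o + u)*(3*o + u)*(4*o + u)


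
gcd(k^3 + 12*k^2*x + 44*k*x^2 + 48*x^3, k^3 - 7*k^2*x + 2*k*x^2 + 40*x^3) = k + 2*x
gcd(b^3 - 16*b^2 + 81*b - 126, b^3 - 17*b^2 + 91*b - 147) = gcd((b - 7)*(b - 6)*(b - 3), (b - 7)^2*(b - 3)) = b^2 - 10*b + 21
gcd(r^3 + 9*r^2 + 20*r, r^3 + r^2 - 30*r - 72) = r + 4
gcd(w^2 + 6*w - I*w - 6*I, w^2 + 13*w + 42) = w + 6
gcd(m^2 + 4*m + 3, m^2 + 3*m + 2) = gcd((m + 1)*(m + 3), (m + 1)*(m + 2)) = m + 1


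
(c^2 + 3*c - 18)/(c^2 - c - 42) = (c - 3)/(c - 7)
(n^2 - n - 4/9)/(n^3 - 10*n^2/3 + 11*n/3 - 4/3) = (n + 1/3)/(n^2 - 2*n + 1)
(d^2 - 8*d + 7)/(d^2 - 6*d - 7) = (d - 1)/(d + 1)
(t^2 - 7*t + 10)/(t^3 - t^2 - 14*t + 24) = (t - 5)/(t^2 + t - 12)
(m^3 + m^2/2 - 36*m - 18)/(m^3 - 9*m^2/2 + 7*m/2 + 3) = (m^2 - 36)/(m^2 - 5*m + 6)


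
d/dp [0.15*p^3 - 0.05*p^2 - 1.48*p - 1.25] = 0.45*p^2 - 0.1*p - 1.48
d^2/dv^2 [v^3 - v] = 6*v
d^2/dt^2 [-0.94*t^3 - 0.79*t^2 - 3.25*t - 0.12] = -5.64*t - 1.58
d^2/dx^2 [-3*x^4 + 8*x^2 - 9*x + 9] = 16 - 36*x^2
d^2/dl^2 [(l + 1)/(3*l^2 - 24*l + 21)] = 2*((7 - 3*l)*(l^2 - 8*l + 7) + 4*(l - 4)^2*(l + 1))/(3*(l^2 - 8*l + 7)^3)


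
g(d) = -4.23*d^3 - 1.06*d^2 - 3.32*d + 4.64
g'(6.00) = -472.88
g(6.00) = -967.12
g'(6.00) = -472.88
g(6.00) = -967.12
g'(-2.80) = -96.87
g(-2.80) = 98.48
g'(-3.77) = -175.69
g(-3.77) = 228.75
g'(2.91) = -116.95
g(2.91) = -118.23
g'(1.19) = -23.81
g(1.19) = -7.94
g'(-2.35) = -68.42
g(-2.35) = 61.48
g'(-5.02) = -312.47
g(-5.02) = 529.71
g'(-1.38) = -24.56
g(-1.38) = 18.32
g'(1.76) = -46.36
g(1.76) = -27.55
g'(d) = -12.69*d^2 - 2.12*d - 3.32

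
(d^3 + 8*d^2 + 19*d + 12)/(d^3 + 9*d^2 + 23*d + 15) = (d + 4)/(d + 5)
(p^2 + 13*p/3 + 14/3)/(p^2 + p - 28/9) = 3*(p + 2)/(3*p - 4)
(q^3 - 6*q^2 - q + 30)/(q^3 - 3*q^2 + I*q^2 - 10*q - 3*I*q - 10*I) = (q - 3)/(q + I)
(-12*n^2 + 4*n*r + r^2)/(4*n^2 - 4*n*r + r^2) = (6*n + r)/(-2*n + r)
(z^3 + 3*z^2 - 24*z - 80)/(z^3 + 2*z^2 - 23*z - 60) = (z + 4)/(z + 3)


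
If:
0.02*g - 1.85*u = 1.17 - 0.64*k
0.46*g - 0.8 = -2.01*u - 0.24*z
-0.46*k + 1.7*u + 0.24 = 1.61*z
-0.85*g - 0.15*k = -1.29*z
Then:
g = -1.01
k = 3.76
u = 0.66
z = -0.23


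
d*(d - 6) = d^2 - 6*d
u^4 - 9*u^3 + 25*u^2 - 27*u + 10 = (u - 5)*(u - 2)*(u - 1)^2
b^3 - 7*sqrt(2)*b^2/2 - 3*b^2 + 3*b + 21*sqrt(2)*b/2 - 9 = (b - 3)*(b - 3*sqrt(2))*(b - sqrt(2)/2)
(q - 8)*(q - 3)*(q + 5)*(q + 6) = q^4 - 67*q^2 - 66*q + 720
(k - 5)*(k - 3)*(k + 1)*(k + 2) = k^4 - 5*k^3 - 7*k^2 + 29*k + 30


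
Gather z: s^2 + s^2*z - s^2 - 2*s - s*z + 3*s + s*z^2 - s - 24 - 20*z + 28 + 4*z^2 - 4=z^2*(s + 4) + z*(s^2 - s - 20)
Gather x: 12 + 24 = 36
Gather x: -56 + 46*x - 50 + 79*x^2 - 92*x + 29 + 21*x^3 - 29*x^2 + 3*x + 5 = 21*x^3 + 50*x^2 - 43*x - 72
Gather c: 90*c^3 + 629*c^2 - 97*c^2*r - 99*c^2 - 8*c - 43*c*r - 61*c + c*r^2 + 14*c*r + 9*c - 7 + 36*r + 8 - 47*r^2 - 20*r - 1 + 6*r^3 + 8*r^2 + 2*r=90*c^3 + c^2*(530 - 97*r) + c*(r^2 - 29*r - 60) + 6*r^3 - 39*r^2 + 18*r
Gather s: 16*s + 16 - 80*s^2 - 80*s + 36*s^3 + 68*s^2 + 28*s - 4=36*s^3 - 12*s^2 - 36*s + 12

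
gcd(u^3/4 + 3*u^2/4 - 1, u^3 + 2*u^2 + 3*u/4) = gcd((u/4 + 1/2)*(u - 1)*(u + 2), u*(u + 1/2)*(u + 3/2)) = 1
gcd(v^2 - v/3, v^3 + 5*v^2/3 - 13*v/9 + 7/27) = v - 1/3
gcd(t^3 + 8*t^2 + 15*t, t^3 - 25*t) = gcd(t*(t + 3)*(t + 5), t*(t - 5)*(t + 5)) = t^2 + 5*t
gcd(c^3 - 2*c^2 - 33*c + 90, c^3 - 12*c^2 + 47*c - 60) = c^2 - 8*c + 15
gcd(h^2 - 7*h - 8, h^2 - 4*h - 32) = h - 8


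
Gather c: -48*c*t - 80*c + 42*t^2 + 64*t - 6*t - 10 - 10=c*(-48*t - 80) + 42*t^2 + 58*t - 20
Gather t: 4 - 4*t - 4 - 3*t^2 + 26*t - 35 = -3*t^2 + 22*t - 35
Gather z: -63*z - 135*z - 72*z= -270*z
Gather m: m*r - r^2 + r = m*r - r^2 + r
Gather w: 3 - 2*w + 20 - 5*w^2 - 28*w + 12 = -5*w^2 - 30*w + 35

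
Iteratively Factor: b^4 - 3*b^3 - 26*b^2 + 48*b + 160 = (b + 4)*(b^3 - 7*b^2 + 2*b + 40) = (b + 2)*(b + 4)*(b^2 - 9*b + 20) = (b - 4)*(b + 2)*(b + 4)*(b - 5)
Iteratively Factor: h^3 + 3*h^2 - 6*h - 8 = (h + 4)*(h^2 - h - 2) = (h + 1)*(h + 4)*(h - 2)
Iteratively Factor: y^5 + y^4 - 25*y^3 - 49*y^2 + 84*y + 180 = (y + 2)*(y^4 - y^3 - 23*y^2 - 3*y + 90) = (y + 2)*(y + 3)*(y^3 - 4*y^2 - 11*y + 30) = (y - 5)*(y + 2)*(y + 3)*(y^2 + y - 6) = (y - 5)*(y + 2)*(y + 3)^2*(y - 2)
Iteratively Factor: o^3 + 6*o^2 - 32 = (o + 4)*(o^2 + 2*o - 8) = (o - 2)*(o + 4)*(o + 4)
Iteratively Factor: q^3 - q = (q + 1)*(q^2 - q) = q*(q + 1)*(q - 1)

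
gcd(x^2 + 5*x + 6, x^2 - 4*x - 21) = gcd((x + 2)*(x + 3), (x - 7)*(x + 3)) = x + 3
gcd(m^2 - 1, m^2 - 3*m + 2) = m - 1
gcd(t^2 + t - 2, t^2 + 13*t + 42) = 1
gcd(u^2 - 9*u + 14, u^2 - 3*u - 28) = u - 7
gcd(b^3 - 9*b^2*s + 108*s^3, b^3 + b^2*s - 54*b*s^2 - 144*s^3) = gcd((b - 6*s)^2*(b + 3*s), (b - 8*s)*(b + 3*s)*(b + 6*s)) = b + 3*s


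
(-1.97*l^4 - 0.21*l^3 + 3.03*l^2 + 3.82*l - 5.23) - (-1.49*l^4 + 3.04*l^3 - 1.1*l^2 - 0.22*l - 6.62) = -0.48*l^4 - 3.25*l^3 + 4.13*l^2 + 4.04*l + 1.39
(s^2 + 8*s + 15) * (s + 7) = s^3 + 15*s^2 + 71*s + 105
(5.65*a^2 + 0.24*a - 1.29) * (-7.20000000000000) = -40.68*a^2 - 1.728*a + 9.288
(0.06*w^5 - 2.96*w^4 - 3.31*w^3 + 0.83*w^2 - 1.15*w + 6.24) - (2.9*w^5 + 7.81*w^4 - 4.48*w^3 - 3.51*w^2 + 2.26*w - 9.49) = -2.84*w^5 - 10.77*w^4 + 1.17*w^3 + 4.34*w^2 - 3.41*w + 15.73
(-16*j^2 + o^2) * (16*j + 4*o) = -256*j^3 - 64*j^2*o + 16*j*o^2 + 4*o^3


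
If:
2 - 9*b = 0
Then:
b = 2/9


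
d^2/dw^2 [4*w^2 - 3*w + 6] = 8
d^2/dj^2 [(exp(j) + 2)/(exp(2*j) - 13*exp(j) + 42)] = (exp(4*j) + 21*exp(3*j) - 330*exp(2*j) + 548*exp(j) + 2856)*exp(j)/(exp(6*j) - 39*exp(5*j) + 633*exp(4*j) - 5473*exp(3*j) + 26586*exp(2*j) - 68796*exp(j) + 74088)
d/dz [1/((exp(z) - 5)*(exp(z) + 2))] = (3 - 2*exp(z))*exp(z)/(exp(4*z) - 6*exp(3*z) - 11*exp(2*z) + 60*exp(z) + 100)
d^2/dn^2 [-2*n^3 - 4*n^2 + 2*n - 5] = -12*n - 8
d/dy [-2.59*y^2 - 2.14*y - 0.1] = -5.18*y - 2.14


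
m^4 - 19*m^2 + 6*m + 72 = (m - 3)^2*(m + 2)*(m + 4)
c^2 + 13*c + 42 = (c + 6)*(c + 7)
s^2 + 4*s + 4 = (s + 2)^2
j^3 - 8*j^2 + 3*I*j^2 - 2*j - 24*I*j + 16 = (j - 8)*(j + I)*(j + 2*I)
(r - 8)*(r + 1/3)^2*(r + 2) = r^4 - 16*r^3/3 - 179*r^2/9 - 34*r/3 - 16/9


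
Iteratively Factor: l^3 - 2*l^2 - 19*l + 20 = (l + 4)*(l^2 - 6*l + 5) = (l - 5)*(l + 4)*(l - 1)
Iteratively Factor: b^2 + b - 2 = (b - 1)*(b + 2)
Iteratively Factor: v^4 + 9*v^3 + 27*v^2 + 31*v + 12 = (v + 3)*(v^3 + 6*v^2 + 9*v + 4) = (v + 1)*(v + 3)*(v^2 + 5*v + 4) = (v + 1)^2*(v + 3)*(v + 4)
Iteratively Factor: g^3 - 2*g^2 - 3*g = (g - 3)*(g^2 + g) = (g - 3)*(g + 1)*(g)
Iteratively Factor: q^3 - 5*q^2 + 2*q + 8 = (q + 1)*(q^2 - 6*q + 8) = (q - 2)*(q + 1)*(q - 4)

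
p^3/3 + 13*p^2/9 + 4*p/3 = p*(p/3 + 1)*(p + 4/3)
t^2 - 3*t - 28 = (t - 7)*(t + 4)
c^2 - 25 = (c - 5)*(c + 5)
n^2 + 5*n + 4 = (n + 1)*(n + 4)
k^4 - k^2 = k^2*(k - 1)*(k + 1)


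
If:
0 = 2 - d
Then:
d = 2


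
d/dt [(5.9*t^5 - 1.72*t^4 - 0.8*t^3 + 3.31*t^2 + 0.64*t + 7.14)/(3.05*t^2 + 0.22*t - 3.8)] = (53.985*t^6 - 5.3*t^5 - 115.6752*t^4 + 25.792*t^3 + 7.8962*t^2 - 68.71*t - 4.0028)/(9.3025*t^4 + 1.342*t^3 - 23.1316*t^2 - 1.672*t + 14.44)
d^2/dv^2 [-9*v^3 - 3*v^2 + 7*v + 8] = -54*v - 6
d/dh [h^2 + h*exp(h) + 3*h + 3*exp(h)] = h*exp(h) + 2*h + 4*exp(h) + 3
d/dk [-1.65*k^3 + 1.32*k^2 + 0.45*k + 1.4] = -4.95*k^2 + 2.64*k + 0.45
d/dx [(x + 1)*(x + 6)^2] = (x + 6)*(3*x + 8)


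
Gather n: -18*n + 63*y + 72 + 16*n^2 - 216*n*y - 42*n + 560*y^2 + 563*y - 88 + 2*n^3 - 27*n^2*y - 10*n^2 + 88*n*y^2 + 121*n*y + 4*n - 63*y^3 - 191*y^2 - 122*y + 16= 2*n^3 + n^2*(6 - 27*y) + n*(88*y^2 - 95*y - 56) - 63*y^3 + 369*y^2 + 504*y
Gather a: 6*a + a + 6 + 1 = 7*a + 7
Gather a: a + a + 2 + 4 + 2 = 2*a + 8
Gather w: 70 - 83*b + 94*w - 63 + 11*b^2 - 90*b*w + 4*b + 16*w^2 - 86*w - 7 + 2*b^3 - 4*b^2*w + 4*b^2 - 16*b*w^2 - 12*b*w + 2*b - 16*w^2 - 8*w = 2*b^3 + 15*b^2 - 16*b*w^2 - 77*b + w*(-4*b^2 - 102*b)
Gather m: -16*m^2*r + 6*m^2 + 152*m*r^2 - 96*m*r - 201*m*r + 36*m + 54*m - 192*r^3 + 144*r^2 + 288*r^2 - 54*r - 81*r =m^2*(6 - 16*r) + m*(152*r^2 - 297*r + 90) - 192*r^3 + 432*r^2 - 135*r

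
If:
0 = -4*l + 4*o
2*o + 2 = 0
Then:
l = -1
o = -1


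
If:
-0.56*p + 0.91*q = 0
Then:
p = 1.625*q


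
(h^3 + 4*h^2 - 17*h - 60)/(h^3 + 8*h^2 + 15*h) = (h - 4)/h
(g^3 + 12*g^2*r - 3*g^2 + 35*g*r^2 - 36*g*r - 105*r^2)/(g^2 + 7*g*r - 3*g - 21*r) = g + 5*r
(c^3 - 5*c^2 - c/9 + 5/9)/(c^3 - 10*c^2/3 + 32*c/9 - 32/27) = 3*(9*c^3 - 45*c^2 - c + 5)/(27*c^3 - 90*c^2 + 96*c - 32)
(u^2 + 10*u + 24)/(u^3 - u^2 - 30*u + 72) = (u + 4)/(u^2 - 7*u + 12)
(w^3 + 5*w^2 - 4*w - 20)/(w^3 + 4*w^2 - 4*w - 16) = (w + 5)/(w + 4)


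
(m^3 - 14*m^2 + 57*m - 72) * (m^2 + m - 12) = m^5 - 13*m^4 + 31*m^3 + 153*m^2 - 756*m + 864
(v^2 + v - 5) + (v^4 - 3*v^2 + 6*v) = v^4 - 2*v^2 + 7*v - 5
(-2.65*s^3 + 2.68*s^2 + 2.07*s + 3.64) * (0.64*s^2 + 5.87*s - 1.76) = -1.696*s^5 - 13.8403*s^4 + 21.7204*s^3 + 9.7637*s^2 + 17.7236*s - 6.4064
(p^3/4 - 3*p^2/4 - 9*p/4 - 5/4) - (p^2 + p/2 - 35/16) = p^3/4 - 7*p^2/4 - 11*p/4 + 15/16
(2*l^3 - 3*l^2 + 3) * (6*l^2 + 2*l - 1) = 12*l^5 - 14*l^4 - 8*l^3 + 21*l^2 + 6*l - 3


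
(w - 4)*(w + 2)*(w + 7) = w^3 + 5*w^2 - 22*w - 56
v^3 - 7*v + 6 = (v - 2)*(v - 1)*(v + 3)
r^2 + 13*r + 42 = (r + 6)*(r + 7)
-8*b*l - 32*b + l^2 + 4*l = (-8*b + l)*(l + 4)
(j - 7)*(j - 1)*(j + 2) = j^3 - 6*j^2 - 9*j + 14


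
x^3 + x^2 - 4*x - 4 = (x - 2)*(x + 1)*(x + 2)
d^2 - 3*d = d*(d - 3)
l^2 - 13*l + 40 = (l - 8)*(l - 5)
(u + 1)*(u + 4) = u^2 + 5*u + 4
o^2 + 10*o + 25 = (o + 5)^2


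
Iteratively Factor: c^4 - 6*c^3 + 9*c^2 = (c)*(c^3 - 6*c^2 + 9*c) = c^2*(c^2 - 6*c + 9) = c^2*(c - 3)*(c - 3)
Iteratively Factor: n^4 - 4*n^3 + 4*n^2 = (n)*(n^3 - 4*n^2 + 4*n) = n^2*(n^2 - 4*n + 4) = n^2*(n - 2)*(n - 2)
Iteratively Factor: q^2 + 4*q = (q + 4)*(q)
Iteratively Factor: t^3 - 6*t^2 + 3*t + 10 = (t - 5)*(t^2 - t - 2) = (t - 5)*(t + 1)*(t - 2)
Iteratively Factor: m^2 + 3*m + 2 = (m + 2)*(m + 1)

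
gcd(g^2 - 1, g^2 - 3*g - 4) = g + 1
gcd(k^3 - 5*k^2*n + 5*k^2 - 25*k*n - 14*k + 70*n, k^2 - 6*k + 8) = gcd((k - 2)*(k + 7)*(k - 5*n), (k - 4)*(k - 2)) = k - 2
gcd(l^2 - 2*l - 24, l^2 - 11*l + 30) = l - 6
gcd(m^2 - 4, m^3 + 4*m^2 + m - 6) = m + 2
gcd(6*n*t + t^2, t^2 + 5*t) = t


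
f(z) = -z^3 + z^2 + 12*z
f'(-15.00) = -693.00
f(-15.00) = 3420.00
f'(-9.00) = -249.00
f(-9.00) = 702.00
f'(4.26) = -33.92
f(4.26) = -8.04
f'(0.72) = 11.88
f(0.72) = 8.79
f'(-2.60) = -13.48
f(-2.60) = -6.86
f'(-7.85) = -188.57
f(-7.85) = 451.16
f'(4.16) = -31.60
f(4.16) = -4.77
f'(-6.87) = -143.33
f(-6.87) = 289.00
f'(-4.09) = -46.36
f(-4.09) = 36.07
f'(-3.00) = -21.00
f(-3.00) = 0.00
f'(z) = -3*z^2 + 2*z + 12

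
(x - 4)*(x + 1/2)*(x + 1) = x^3 - 5*x^2/2 - 11*x/2 - 2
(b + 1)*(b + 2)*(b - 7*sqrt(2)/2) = b^3 - 7*sqrt(2)*b^2/2 + 3*b^2 - 21*sqrt(2)*b/2 + 2*b - 7*sqrt(2)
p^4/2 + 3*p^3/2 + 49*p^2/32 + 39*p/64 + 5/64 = (p/2 + 1/4)*(p + 1/4)*(p + 1)*(p + 5/4)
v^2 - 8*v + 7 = (v - 7)*(v - 1)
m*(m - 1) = m^2 - m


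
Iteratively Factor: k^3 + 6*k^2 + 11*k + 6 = (k + 1)*(k^2 + 5*k + 6) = (k + 1)*(k + 3)*(k + 2)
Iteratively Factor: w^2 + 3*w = (w + 3)*(w)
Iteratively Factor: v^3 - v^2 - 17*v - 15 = (v + 1)*(v^2 - 2*v - 15) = (v + 1)*(v + 3)*(v - 5)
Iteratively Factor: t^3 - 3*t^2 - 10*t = (t)*(t^2 - 3*t - 10) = t*(t + 2)*(t - 5)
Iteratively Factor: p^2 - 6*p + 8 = (p - 4)*(p - 2)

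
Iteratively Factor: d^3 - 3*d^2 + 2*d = (d - 1)*(d^2 - 2*d) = d*(d - 1)*(d - 2)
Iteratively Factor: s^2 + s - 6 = (s - 2)*(s + 3)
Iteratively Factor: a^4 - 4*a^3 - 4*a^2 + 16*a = (a - 4)*(a^3 - 4*a) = a*(a - 4)*(a^2 - 4) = a*(a - 4)*(a + 2)*(a - 2)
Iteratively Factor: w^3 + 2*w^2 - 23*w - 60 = (w + 3)*(w^2 - w - 20) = (w - 5)*(w + 3)*(w + 4)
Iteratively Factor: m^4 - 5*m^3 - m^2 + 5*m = (m - 5)*(m^3 - m) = m*(m - 5)*(m^2 - 1) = m*(m - 5)*(m - 1)*(m + 1)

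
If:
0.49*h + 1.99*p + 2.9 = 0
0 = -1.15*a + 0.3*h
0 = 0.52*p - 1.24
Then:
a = -4.07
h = -15.60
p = 2.38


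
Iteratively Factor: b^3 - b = (b)*(b^2 - 1) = b*(b + 1)*(b - 1)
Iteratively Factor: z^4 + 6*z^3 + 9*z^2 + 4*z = (z + 1)*(z^3 + 5*z^2 + 4*z) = z*(z + 1)*(z^2 + 5*z + 4) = z*(z + 1)^2*(z + 4)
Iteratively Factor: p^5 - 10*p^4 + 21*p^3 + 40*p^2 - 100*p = (p)*(p^4 - 10*p^3 + 21*p^2 + 40*p - 100) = p*(p + 2)*(p^3 - 12*p^2 + 45*p - 50) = p*(p - 5)*(p + 2)*(p^2 - 7*p + 10) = p*(p - 5)*(p - 2)*(p + 2)*(p - 5)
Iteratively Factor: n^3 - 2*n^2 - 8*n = (n - 4)*(n^2 + 2*n) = n*(n - 4)*(n + 2)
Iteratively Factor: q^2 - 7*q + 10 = (q - 2)*(q - 5)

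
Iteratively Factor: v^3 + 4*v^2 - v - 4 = (v + 1)*(v^2 + 3*v - 4) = (v + 1)*(v + 4)*(v - 1)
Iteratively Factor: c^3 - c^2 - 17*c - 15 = (c + 3)*(c^2 - 4*c - 5) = (c - 5)*(c + 3)*(c + 1)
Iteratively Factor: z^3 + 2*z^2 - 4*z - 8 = (z + 2)*(z^2 - 4) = (z + 2)^2*(z - 2)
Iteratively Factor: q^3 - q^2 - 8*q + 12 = (q + 3)*(q^2 - 4*q + 4) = (q - 2)*(q + 3)*(q - 2)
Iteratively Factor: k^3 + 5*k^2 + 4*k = (k + 1)*(k^2 + 4*k) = k*(k + 1)*(k + 4)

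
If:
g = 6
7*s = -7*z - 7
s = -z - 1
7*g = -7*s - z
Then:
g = 6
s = -41/6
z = 35/6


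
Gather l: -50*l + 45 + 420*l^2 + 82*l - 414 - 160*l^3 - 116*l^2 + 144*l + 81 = -160*l^3 + 304*l^2 + 176*l - 288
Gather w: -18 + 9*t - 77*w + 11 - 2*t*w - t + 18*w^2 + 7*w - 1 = 8*t + 18*w^2 + w*(-2*t - 70) - 8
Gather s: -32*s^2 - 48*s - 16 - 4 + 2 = -32*s^2 - 48*s - 18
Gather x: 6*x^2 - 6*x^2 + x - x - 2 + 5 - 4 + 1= 0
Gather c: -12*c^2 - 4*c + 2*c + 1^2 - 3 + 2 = -12*c^2 - 2*c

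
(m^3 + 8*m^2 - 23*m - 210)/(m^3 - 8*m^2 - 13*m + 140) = (m^2 + 13*m + 42)/(m^2 - 3*m - 28)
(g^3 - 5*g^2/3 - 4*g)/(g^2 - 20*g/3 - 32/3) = g*(g - 3)/(g - 8)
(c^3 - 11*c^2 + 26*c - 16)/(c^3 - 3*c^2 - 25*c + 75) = (c^3 - 11*c^2 + 26*c - 16)/(c^3 - 3*c^2 - 25*c + 75)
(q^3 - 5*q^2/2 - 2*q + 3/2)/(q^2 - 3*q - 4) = (2*q^2 - 7*q + 3)/(2*(q - 4))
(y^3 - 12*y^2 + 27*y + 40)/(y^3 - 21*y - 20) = (y - 8)/(y + 4)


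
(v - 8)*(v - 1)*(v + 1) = v^3 - 8*v^2 - v + 8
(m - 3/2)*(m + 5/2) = m^2 + m - 15/4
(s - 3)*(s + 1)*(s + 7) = s^3 + 5*s^2 - 17*s - 21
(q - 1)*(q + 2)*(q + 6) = q^3 + 7*q^2 + 4*q - 12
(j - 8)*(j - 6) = j^2 - 14*j + 48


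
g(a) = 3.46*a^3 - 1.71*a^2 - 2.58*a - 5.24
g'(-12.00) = 1533.18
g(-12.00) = -6199.40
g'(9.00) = 807.42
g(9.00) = 2355.37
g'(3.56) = 116.80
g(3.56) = 120.01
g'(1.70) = 21.60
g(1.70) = 2.43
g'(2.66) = 61.77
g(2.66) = 40.92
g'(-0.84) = 7.62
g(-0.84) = -6.33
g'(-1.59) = 29.10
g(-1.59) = -19.37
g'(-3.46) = 133.52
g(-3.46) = -160.10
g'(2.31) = 44.91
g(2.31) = 22.32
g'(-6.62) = 474.96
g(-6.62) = -1066.91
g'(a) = 10.38*a^2 - 3.42*a - 2.58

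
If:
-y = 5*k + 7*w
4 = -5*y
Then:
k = 4/25 - 7*w/5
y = -4/5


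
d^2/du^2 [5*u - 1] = 0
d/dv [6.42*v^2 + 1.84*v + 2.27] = 12.84*v + 1.84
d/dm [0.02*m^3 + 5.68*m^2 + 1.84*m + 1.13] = 0.06*m^2 + 11.36*m + 1.84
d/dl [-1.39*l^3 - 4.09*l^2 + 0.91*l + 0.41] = -4.17*l^2 - 8.18*l + 0.91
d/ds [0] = 0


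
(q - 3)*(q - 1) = q^2 - 4*q + 3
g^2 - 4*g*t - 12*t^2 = (g - 6*t)*(g + 2*t)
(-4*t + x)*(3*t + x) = -12*t^2 - t*x + x^2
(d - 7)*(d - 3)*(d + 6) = d^3 - 4*d^2 - 39*d + 126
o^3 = o^3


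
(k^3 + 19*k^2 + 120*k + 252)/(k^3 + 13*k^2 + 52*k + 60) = (k^2 + 13*k + 42)/(k^2 + 7*k + 10)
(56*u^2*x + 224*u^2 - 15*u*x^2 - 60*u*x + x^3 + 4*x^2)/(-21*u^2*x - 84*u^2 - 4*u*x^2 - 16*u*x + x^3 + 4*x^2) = (-8*u + x)/(3*u + x)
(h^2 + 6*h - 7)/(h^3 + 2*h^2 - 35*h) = (h - 1)/(h*(h - 5))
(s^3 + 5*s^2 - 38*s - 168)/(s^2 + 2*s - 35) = (s^2 - 2*s - 24)/(s - 5)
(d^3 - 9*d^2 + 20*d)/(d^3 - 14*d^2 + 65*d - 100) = d/(d - 5)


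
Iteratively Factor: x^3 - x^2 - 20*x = (x + 4)*(x^2 - 5*x) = x*(x + 4)*(x - 5)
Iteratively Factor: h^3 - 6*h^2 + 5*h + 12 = (h + 1)*(h^2 - 7*h + 12) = (h - 4)*(h + 1)*(h - 3)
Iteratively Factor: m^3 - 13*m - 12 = (m - 4)*(m^2 + 4*m + 3) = (m - 4)*(m + 3)*(m + 1)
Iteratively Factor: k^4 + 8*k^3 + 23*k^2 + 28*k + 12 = (k + 2)*(k^3 + 6*k^2 + 11*k + 6) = (k + 1)*(k + 2)*(k^2 + 5*k + 6) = (k + 1)*(k + 2)*(k + 3)*(k + 2)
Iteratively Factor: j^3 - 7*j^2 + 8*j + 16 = (j + 1)*(j^2 - 8*j + 16) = (j - 4)*(j + 1)*(j - 4)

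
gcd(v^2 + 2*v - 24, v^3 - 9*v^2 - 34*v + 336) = v + 6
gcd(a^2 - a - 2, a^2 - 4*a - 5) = a + 1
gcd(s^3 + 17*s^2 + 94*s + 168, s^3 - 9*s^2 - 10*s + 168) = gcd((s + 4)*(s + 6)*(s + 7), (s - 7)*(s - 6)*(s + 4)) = s + 4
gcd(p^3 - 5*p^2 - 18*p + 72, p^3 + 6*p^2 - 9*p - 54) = p - 3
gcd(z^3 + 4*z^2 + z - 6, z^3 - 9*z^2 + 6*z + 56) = z + 2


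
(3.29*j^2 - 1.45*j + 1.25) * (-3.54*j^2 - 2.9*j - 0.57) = -11.6466*j^4 - 4.408*j^3 - 2.0953*j^2 - 2.7985*j - 0.7125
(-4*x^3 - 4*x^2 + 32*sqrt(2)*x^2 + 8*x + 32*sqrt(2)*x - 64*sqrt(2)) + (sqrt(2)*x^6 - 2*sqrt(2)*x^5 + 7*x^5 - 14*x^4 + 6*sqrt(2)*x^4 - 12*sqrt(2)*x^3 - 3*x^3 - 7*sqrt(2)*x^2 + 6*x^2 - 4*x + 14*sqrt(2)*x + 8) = sqrt(2)*x^6 - 2*sqrt(2)*x^5 + 7*x^5 - 14*x^4 + 6*sqrt(2)*x^4 - 12*sqrt(2)*x^3 - 7*x^3 + 2*x^2 + 25*sqrt(2)*x^2 + 4*x + 46*sqrt(2)*x - 64*sqrt(2) + 8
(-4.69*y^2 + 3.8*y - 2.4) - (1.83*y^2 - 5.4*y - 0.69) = -6.52*y^2 + 9.2*y - 1.71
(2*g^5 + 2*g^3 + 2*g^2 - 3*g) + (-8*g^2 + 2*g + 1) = 2*g^5 + 2*g^3 - 6*g^2 - g + 1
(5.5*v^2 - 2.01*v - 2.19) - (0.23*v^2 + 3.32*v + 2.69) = 5.27*v^2 - 5.33*v - 4.88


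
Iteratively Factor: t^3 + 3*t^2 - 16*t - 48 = (t + 3)*(t^2 - 16) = (t - 4)*(t + 3)*(t + 4)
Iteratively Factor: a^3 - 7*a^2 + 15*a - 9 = (a - 3)*(a^2 - 4*a + 3) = (a - 3)*(a - 1)*(a - 3)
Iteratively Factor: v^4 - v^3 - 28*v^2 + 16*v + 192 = (v + 4)*(v^3 - 5*v^2 - 8*v + 48) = (v + 3)*(v + 4)*(v^2 - 8*v + 16) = (v - 4)*(v + 3)*(v + 4)*(v - 4)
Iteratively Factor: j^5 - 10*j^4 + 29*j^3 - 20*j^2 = (j - 1)*(j^4 - 9*j^3 + 20*j^2) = (j - 4)*(j - 1)*(j^3 - 5*j^2) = (j - 5)*(j - 4)*(j - 1)*(j^2) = j*(j - 5)*(j - 4)*(j - 1)*(j)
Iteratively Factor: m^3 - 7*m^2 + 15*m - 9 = (m - 3)*(m^2 - 4*m + 3) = (m - 3)*(m - 1)*(m - 3)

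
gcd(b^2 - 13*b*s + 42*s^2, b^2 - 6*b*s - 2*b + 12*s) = -b + 6*s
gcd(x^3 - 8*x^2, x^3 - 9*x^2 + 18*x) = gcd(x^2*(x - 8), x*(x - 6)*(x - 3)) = x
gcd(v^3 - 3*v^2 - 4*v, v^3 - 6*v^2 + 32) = v - 4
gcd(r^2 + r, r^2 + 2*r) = r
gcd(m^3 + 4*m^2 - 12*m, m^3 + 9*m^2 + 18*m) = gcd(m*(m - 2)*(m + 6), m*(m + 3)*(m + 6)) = m^2 + 6*m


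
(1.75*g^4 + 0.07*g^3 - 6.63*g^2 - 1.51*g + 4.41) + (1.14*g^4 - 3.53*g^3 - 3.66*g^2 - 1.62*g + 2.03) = 2.89*g^4 - 3.46*g^3 - 10.29*g^2 - 3.13*g + 6.44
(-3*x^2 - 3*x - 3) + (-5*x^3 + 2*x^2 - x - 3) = -5*x^3 - x^2 - 4*x - 6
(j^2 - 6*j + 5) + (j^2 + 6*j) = 2*j^2 + 5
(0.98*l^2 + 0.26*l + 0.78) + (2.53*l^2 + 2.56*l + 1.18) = 3.51*l^2 + 2.82*l + 1.96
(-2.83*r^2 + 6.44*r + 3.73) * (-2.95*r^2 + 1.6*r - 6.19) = 8.3485*r^4 - 23.526*r^3 + 16.8182*r^2 - 33.8956*r - 23.0887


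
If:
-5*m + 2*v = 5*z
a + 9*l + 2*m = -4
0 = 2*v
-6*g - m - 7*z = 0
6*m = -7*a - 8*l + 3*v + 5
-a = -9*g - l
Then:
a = 659/525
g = 22/105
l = -331/525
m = 22/105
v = 0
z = -22/105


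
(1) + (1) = 2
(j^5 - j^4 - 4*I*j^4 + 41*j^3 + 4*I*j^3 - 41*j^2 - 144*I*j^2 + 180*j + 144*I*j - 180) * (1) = j^5 - j^4 - 4*I*j^4 + 41*j^3 + 4*I*j^3 - 41*j^2 - 144*I*j^2 + 180*j + 144*I*j - 180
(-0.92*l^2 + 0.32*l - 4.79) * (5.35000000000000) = -4.922*l^2 + 1.712*l - 25.6265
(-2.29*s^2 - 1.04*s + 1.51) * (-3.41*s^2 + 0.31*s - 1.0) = 7.8089*s^4 + 2.8365*s^3 - 3.1815*s^2 + 1.5081*s - 1.51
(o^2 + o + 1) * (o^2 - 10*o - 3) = o^4 - 9*o^3 - 12*o^2 - 13*o - 3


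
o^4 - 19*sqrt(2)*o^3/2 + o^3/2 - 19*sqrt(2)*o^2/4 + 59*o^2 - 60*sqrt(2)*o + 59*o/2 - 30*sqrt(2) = (o + 1/2)*(o - 4*sqrt(2))*(o - 3*sqrt(2))*(o - 5*sqrt(2)/2)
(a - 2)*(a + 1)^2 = a^3 - 3*a - 2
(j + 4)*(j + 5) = j^2 + 9*j + 20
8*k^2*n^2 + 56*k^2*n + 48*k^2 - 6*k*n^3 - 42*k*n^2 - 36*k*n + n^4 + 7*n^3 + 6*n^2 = (-4*k + n)*(-2*k + n)*(n + 1)*(n + 6)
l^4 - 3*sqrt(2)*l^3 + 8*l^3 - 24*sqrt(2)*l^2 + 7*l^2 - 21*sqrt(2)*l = l*(l + 1)*(l + 7)*(l - 3*sqrt(2))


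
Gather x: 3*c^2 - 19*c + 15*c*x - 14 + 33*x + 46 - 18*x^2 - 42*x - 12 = 3*c^2 - 19*c - 18*x^2 + x*(15*c - 9) + 20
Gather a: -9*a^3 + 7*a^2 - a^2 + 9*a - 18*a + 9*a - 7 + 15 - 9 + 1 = -9*a^3 + 6*a^2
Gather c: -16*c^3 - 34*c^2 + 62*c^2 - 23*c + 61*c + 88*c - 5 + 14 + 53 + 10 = -16*c^3 + 28*c^2 + 126*c + 72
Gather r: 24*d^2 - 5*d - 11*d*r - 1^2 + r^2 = 24*d^2 - 11*d*r - 5*d + r^2 - 1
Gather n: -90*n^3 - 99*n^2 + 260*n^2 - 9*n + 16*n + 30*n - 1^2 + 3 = -90*n^3 + 161*n^2 + 37*n + 2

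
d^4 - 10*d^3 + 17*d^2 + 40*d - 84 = (d - 7)*(d - 3)*(d - 2)*(d + 2)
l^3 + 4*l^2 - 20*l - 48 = (l - 4)*(l + 2)*(l + 6)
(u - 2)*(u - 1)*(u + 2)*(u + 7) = u^4 + 6*u^3 - 11*u^2 - 24*u + 28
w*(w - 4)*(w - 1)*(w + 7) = w^4 + 2*w^3 - 31*w^2 + 28*w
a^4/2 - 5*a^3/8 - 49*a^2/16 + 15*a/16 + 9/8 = (a/2 + 1)*(a - 3)*(a - 3/4)*(a + 1/2)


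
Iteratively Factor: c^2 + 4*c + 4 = (c + 2)*(c + 2)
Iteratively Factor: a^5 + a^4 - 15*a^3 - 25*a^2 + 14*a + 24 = (a - 4)*(a^4 + 5*a^3 + 5*a^2 - 5*a - 6) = (a - 4)*(a + 1)*(a^3 + 4*a^2 + a - 6) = (a - 4)*(a + 1)*(a + 3)*(a^2 + a - 2) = (a - 4)*(a + 1)*(a + 2)*(a + 3)*(a - 1)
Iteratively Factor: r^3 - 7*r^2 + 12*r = (r)*(r^2 - 7*r + 12) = r*(r - 3)*(r - 4)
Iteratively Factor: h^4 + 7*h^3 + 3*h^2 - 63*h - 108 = (h - 3)*(h^3 + 10*h^2 + 33*h + 36) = (h - 3)*(h + 4)*(h^2 + 6*h + 9) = (h - 3)*(h + 3)*(h + 4)*(h + 3)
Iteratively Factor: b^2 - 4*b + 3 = (b - 3)*(b - 1)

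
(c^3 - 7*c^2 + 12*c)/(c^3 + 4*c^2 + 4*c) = (c^2 - 7*c + 12)/(c^2 + 4*c + 4)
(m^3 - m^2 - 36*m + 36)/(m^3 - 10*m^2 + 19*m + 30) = (m^2 + 5*m - 6)/(m^2 - 4*m - 5)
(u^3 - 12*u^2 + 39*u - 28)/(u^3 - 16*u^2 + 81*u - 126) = (u^2 - 5*u + 4)/(u^2 - 9*u + 18)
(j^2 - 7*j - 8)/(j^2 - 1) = (j - 8)/(j - 1)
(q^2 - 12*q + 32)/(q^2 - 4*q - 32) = (q - 4)/(q + 4)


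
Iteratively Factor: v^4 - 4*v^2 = (v)*(v^3 - 4*v) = v*(v + 2)*(v^2 - 2*v) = v*(v - 2)*(v + 2)*(v)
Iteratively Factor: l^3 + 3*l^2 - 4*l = (l)*(l^2 + 3*l - 4) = l*(l + 4)*(l - 1)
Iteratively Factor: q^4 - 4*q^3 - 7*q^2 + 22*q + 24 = (q - 4)*(q^3 - 7*q - 6) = (q - 4)*(q - 3)*(q^2 + 3*q + 2) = (q - 4)*(q - 3)*(q + 1)*(q + 2)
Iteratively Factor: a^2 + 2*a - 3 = (a - 1)*(a + 3)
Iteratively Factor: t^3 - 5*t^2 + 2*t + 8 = (t - 4)*(t^2 - t - 2) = (t - 4)*(t + 1)*(t - 2)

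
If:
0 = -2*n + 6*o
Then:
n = 3*o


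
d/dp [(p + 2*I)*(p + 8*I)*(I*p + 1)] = 3*I*p^2 - 18*p - 6*I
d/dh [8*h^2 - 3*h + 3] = 16*h - 3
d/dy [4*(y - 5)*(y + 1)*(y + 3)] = 12*y^2 - 8*y - 68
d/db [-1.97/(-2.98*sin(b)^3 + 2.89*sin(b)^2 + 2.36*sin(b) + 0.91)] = (-17.6118*sin(b)^2 + 11.3866*sin(b) + 4.6492)*cos(b)/(-2.98*sin(b)^3 + 2.89*sin(b)^2 + 2.36*sin(b) + 0.91)^2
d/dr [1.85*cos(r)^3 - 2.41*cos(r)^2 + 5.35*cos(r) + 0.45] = (-5.55*cos(r)^2 + 4.82*cos(r) - 5.35)*sin(r)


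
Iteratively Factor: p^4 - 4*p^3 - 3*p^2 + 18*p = (p + 2)*(p^3 - 6*p^2 + 9*p) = (p - 3)*(p + 2)*(p^2 - 3*p) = p*(p - 3)*(p + 2)*(p - 3)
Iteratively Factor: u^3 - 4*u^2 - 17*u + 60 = (u - 5)*(u^2 + u - 12) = (u - 5)*(u + 4)*(u - 3)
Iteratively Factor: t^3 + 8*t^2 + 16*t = (t + 4)*(t^2 + 4*t) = t*(t + 4)*(t + 4)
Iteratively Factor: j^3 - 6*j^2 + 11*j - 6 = (j - 3)*(j^2 - 3*j + 2) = (j - 3)*(j - 1)*(j - 2)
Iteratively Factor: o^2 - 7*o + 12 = (o - 3)*(o - 4)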